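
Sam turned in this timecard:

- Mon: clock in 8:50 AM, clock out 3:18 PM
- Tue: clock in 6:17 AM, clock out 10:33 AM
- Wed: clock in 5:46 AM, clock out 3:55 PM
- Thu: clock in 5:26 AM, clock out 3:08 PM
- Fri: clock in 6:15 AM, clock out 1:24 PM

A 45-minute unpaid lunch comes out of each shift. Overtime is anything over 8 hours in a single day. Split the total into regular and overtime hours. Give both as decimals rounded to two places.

Regular 31.63 hours, overtime 2.35 hours

Mon: 8:50 AM–3:18 PM = 6 h 28 min; less 45 min break → 5 h 43 min
Tue: 6:17 AM–10:33 AM = 4 h 16 min; less 45 min break → 3 h 31 min
Wed: 5:46 AM–3:55 PM = 10 h 9 min; less 45 min break → 9 h 24 min
Thu: 5:26 AM–3:08 PM = 9 h 42 min; less 45 min break → 8 h 57 min
Fri: 6:15 AM–1:24 PM = 7 h 9 min; less 45 min break → 6 h 24 min
Mon reg 5 h 43 min / OT 0 h 0 min; Tue reg 3 h 31 min / OT 0 h 0 min; Wed reg 8 h 0 min / OT 1 h 24 min; Thu reg 8 h 0 min / OT 0 h 57 min; Fri reg 6 h 24 min / OT 0 h 0 min.
Totals: regular 31 h 38 min, overtime 2 h 21 min.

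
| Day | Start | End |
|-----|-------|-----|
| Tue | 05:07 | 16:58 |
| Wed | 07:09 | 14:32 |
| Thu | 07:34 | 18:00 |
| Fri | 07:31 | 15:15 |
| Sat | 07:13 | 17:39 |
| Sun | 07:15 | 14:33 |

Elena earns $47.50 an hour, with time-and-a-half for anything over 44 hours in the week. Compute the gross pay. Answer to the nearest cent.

Tue: 05:07–16:58 = 11 h 51 min
Wed: 07:09–14:32 = 7 h 23 min
Thu: 07:34–18:00 = 10 h 26 min
Fri: 07:31–15:15 = 7 h 44 min
Sat: 07:13–17:39 = 10 h 26 min
Sun: 07:15–14:33 = 7 h 18 min
Total worked: 55 h 8 min = 3308 min.
Regular 44 h 0 min = 2640 min at $47.50/h; overtime 11 h 8 min = 668 min at $71.25/h.
Pay = (2640 × $47.50 + 668 × $71.25) ÷ 60 = $2883.25.

$2883.25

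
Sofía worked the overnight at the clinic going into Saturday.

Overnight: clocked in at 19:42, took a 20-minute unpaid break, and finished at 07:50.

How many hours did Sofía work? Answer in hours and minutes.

Overnight: 19:42 → midnight = 4 h 18 min; midnight → 07:50 = 7 h 50 min; span 12 h 8 min; less 20 min break → 11 h 48 min

11 h 48 min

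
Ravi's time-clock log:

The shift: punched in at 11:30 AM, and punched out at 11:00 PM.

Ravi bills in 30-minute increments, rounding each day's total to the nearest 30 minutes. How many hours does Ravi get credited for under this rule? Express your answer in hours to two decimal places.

11.50 hours

The shift: 11:30 AM–11:00 PM = 11 h 30 min → rounds to 11 h 30 min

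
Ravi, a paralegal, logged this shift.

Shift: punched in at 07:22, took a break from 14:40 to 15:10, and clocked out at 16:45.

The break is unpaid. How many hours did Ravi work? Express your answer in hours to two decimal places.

Shift: 07:22–16:45 = 9 h 23 min; less 30 min break → 8 h 53 min

8.88 hours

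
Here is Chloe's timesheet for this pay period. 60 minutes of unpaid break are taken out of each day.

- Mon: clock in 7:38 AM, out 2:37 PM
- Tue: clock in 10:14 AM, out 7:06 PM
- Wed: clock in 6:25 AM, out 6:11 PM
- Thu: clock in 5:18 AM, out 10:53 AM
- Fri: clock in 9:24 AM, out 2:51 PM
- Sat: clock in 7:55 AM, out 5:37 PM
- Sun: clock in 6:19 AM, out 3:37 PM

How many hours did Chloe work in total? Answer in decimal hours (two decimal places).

Mon: 7:38 AM–2:37 PM = 6 h 59 min; less 60 min break → 5 h 59 min
Tue: 10:14 AM–7:06 PM = 8 h 52 min; less 60 min break → 7 h 52 min
Wed: 6:25 AM–6:11 PM = 11 h 46 min; less 60 min break → 10 h 46 min
Thu: 5:18 AM–10:53 AM = 5 h 35 min; less 60 min break → 4 h 35 min
Fri: 9:24 AM–2:51 PM = 5 h 27 min; less 60 min break → 4 h 27 min
Sat: 7:55 AM–5:37 PM = 9 h 42 min; less 60 min break → 8 h 42 min
Sun: 6:19 AM–3:37 PM = 9 h 18 min; less 60 min break → 8 h 18 min
Total: 5 h 59 min + 7 h 52 min + 10 h 46 min + 4 h 35 min + 4 h 27 min + 8 h 42 min + 8 h 18 min = 50 h 39 min.

50.65 hours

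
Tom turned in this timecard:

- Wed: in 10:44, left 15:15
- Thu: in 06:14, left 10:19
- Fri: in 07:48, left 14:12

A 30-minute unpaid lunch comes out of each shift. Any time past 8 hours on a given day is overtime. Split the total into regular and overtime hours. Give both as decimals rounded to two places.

Wed: 10:44–15:15 = 4 h 31 min; less 30 min break → 4 h 1 min
Thu: 06:14–10:19 = 4 h 5 min; less 30 min break → 3 h 35 min
Fri: 07:48–14:12 = 6 h 24 min; less 30 min break → 5 h 54 min
Wed reg 4 h 1 min / OT 0 h 0 min; Thu reg 3 h 35 min / OT 0 h 0 min; Fri reg 5 h 54 min / OT 0 h 0 min.
Totals: regular 13 h 30 min, overtime 0 h 0 min.

Regular 13.50 hours, overtime 0.00 hours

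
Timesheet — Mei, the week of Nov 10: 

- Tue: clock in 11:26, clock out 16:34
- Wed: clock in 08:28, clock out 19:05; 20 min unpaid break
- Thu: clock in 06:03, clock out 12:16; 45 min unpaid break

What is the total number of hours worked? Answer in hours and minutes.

Tue: 11:26–16:34 = 5 h 8 min
Wed: 08:28–19:05 = 10 h 37 min; less 20 min break → 10 h 17 min
Thu: 06:03–12:16 = 6 h 13 min; less 45 min break → 5 h 28 min
Total: 5 h 8 min + 10 h 17 min + 5 h 28 min = 20 h 53 min.

20 h 53 min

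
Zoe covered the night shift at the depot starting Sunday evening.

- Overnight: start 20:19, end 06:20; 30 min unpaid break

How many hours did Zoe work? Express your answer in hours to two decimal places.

Overnight: 20:19 → midnight = 3 h 41 min; midnight → 06:20 = 6 h 20 min; span 10 h 1 min; less 30 min break → 9 h 31 min

9.52 hours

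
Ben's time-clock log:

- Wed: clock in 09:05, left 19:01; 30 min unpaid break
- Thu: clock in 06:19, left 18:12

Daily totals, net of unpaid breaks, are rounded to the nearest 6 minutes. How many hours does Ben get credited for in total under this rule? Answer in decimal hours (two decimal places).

21.30 hours

Wed: 09:05–19:01 = 9 h 56 min − 30 min = 9 h 26 min → rounds to 9 h 24 min
Thu: 06:19–18:12 = 11 h 53 min → rounds to 11 h 54 min
Total credited: 21 h 18 min.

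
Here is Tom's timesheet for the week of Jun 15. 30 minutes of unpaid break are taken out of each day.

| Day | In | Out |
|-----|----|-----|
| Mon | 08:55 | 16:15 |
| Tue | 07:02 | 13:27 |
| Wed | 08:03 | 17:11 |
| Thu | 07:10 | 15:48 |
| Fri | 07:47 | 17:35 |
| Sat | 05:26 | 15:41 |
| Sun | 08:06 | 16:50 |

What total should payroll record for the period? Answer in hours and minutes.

Mon: 08:55–16:15 = 7 h 20 min; less 30 min break → 6 h 50 min
Tue: 07:02–13:27 = 6 h 25 min; less 30 min break → 5 h 55 min
Wed: 08:03–17:11 = 9 h 8 min; less 30 min break → 8 h 38 min
Thu: 07:10–15:48 = 8 h 38 min; less 30 min break → 8 h 8 min
Fri: 07:47–17:35 = 9 h 48 min; less 30 min break → 9 h 18 min
Sat: 05:26–15:41 = 10 h 15 min; less 30 min break → 9 h 45 min
Sun: 08:06–16:50 = 8 h 44 min; less 30 min break → 8 h 14 min
Total: 6 h 50 min + 5 h 55 min + 8 h 38 min + 8 h 8 min + 9 h 18 min + 9 h 45 min + 8 h 14 min = 56 h 48 min.

56 h 48 min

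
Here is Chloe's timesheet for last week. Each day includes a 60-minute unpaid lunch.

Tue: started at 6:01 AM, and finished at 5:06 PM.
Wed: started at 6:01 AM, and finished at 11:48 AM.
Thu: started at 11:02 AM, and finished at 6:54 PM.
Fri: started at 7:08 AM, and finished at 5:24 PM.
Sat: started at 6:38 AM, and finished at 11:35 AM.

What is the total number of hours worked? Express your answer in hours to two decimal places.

34.95 hours

Tue: 6:01 AM–5:06 PM = 11 h 5 min; less 60 min break → 10 h 5 min
Wed: 6:01 AM–11:48 AM = 5 h 47 min; less 60 min break → 4 h 47 min
Thu: 11:02 AM–6:54 PM = 7 h 52 min; less 60 min break → 6 h 52 min
Fri: 7:08 AM–5:24 PM = 10 h 16 min; less 60 min break → 9 h 16 min
Sat: 6:38 AM–11:35 AM = 4 h 57 min; less 60 min break → 3 h 57 min
Total: 10 h 5 min + 4 h 47 min + 6 h 52 min + 9 h 16 min + 3 h 57 min = 34 h 57 min.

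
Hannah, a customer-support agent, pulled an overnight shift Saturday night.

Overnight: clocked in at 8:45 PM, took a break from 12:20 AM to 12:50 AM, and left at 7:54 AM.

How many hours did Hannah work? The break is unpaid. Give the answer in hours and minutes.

Overnight: 8:45 PM → midnight = 3 h 15 min; midnight → 7:54 AM = 7 h 54 min; span 11 h 9 min; less 30 min break → 10 h 39 min

10 h 39 min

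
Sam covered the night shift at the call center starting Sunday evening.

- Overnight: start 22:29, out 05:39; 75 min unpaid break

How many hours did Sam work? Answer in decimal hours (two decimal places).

Overnight: 22:29 → midnight = 1 h 31 min; midnight → 05:39 = 5 h 39 min; span 7 h 10 min; less 75 min break → 5 h 55 min

5.92 hours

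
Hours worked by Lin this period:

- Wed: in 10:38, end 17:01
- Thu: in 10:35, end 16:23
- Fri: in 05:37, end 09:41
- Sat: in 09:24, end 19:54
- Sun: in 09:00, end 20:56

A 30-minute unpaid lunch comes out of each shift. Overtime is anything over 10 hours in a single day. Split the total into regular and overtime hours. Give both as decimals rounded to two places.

Regular 34.75 hours, overtime 1.43 hours

Wed: 10:38–17:01 = 6 h 23 min; less 30 min break → 5 h 53 min
Thu: 10:35–16:23 = 5 h 48 min; less 30 min break → 5 h 18 min
Fri: 05:37–09:41 = 4 h 4 min; less 30 min break → 3 h 34 min
Sat: 09:24–19:54 = 10 h 30 min; less 30 min break → 10 h 0 min
Sun: 09:00–20:56 = 11 h 56 min; less 30 min break → 11 h 26 min
Wed reg 5 h 53 min / OT 0 h 0 min; Thu reg 5 h 18 min / OT 0 h 0 min; Fri reg 3 h 34 min / OT 0 h 0 min; Sat reg 10 h 0 min / OT 0 h 0 min; Sun reg 10 h 0 min / OT 1 h 26 min.
Totals: regular 34 h 45 min, overtime 1 h 26 min.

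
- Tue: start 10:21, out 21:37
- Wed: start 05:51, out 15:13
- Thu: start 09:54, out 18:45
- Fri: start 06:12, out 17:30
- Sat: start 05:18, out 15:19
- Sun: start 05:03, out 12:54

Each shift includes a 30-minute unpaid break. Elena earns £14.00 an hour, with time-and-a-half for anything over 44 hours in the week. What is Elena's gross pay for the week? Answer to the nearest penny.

Tue: 10:21–21:37 = 11 h 16 min; less 30 min break → 10 h 46 min
Wed: 05:51–15:13 = 9 h 22 min; less 30 min break → 8 h 52 min
Thu: 09:54–18:45 = 8 h 51 min; less 30 min break → 8 h 21 min
Fri: 06:12–17:30 = 11 h 18 min; less 30 min break → 10 h 48 min
Sat: 05:18–15:19 = 10 h 1 min; less 30 min break → 9 h 31 min
Sun: 05:03–12:54 = 7 h 51 min; less 30 min break → 7 h 21 min
Total worked: 55 h 39 min = 3339 min.
Regular 44 h 0 min = 2640 min at £14.00/h; overtime 11 h 39 min = 699 min at £21.00/h.
Pay = (2640 × £14.00 + 699 × £21.00) ÷ 60 = £860.65.

£860.65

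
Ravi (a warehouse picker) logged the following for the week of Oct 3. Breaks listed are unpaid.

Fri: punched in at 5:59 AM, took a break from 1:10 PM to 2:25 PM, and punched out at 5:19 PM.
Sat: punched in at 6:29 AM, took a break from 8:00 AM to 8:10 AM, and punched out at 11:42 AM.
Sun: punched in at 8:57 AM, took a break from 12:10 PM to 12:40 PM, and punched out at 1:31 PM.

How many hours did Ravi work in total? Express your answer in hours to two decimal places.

19.20 hours

Fri: 5:59 AM–5:19 PM = 11 h 20 min; less 75 min break → 10 h 5 min
Sat: 6:29 AM–11:42 AM = 5 h 13 min; less 10 min break → 5 h 3 min
Sun: 8:57 AM–1:31 PM = 4 h 34 min; less 30 min break → 4 h 4 min
Total: 10 h 5 min + 5 h 3 min + 4 h 4 min = 19 h 12 min.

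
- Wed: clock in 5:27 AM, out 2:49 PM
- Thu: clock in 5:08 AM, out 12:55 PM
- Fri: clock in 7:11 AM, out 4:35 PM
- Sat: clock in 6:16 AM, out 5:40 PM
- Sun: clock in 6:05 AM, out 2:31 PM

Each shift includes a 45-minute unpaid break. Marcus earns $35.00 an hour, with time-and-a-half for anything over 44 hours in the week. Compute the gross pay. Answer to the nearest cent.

$1492.17

Wed: 5:27 AM–2:49 PM = 9 h 22 min; less 45 min break → 8 h 37 min
Thu: 5:08 AM–12:55 PM = 7 h 47 min; less 45 min break → 7 h 2 min
Fri: 7:11 AM–4:35 PM = 9 h 24 min; less 45 min break → 8 h 39 min
Sat: 6:16 AM–5:40 PM = 11 h 24 min; less 45 min break → 10 h 39 min
Sun: 6:05 AM–2:31 PM = 8 h 26 min; less 45 min break → 7 h 41 min
Total worked: 42 h 38 min = 2558 min.
Regular 42 h 38 min = 2558 min at $35.00/h; overtime 0 h 0 min = 0 min at $52.50/h.
Pay = (2558 × $35.00 + 0 × $52.50) ÷ 60 = $1492.17.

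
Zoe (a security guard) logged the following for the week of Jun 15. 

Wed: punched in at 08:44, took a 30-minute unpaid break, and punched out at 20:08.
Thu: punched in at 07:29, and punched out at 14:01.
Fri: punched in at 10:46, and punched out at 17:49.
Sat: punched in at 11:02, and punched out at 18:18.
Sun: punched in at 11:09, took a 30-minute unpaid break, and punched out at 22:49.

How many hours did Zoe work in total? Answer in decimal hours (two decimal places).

42.92 hours

Wed: 08:44–20:08 = 11 h 24 min; less 30 min break → 10 h 54 min
Thu: 07:29–14:01 = 6 h 32 min
Fri: 10:46–17:49 = 7 h 3 min
Sat: 11:02–18:18 = 7 h 16 min
Sun: 11:09–22:49 = 11 h 40 min; less 30 min break → 11 h 10 min
Total: 10 h 54 min + 6 h 32 min + 7 h 3 min + 7 h 16 min + 11 h 10 min = 42 h 55 min.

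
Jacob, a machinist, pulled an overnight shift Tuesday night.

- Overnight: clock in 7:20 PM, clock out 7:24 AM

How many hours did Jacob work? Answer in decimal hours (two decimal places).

Overnight: 7:20 PM → midnight = 4 h 40 min; midnight → 7:24 AM = 7 h 24 min; span 12 h 4 min

12.07 hours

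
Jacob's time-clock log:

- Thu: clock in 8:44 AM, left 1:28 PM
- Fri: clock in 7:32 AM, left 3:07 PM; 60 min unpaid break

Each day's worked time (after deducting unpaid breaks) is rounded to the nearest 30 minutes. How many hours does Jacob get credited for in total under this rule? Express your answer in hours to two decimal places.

11.00 hours

Thu: 8:44 AM–1:28 PM = 4 h 44 min → rounds to 4 h 30 min
Fri: 7:32 AM–3:07 PM = 7 h 35 min − 60 min = 6 h 35 min → rounds to 6 h 30 min
Total credited: 11 h 0 min.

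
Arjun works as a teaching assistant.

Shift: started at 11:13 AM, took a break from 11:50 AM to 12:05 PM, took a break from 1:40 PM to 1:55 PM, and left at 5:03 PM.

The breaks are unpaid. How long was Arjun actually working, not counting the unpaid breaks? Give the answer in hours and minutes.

Shift: 11:13 AM–5:03 PM = 5 h 50 min; less 30 min break → 5 h 20 min

5 h 20 min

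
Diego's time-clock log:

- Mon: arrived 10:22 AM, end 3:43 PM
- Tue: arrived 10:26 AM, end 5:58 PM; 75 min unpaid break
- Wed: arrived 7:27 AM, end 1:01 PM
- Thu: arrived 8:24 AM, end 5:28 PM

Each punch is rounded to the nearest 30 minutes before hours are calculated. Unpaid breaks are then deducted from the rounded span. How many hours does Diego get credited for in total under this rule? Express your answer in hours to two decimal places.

Mon: in 10:22 AM→10:30 AM, out 3:43 PM→3:30 PM; 5 h 0 min
Tue: in 10:26 AM→10:30 AM, out 5:58 PM→6:00 PM; 7 h 30 min − 75 min = 6 h 15 min
Wed: in 7:27 AM→7:30 AM, out 1:01 PM→1:00 PM; 5 h 30 min
Thu: in 8:24 AM→8:30 AM, out 5:28 PM→5:30 PM; 9 h 0 min
Total credited: 25 h 45 min.

25.75 hours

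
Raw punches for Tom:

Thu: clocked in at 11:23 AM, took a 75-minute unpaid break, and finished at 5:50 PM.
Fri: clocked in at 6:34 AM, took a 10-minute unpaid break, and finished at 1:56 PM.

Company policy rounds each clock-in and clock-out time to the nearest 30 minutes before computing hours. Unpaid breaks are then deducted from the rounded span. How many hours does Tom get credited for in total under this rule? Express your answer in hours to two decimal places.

Thu: in 11:23 AM→11:30 AM, out 5:50 PM→6:00 PM; 6 h 30 min − 75 min = 5 h 15 min
Fri: in 6:34 AM→6:30 AM, out 1:56 PM→2:00 PM; 7 h 30 min − 10 min = 7 h 20 min
Total credited: 12 h 35 min.

12.58 hours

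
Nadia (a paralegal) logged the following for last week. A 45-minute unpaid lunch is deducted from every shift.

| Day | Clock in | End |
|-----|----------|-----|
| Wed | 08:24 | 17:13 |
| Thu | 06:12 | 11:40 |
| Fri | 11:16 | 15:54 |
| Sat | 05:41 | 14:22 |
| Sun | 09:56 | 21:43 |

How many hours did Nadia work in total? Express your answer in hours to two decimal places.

Wed: 08:24–17:13 = 8 h 49 min; less 45 min break → 8 h 4 min
Thu: 06:12–11:40 = 5 h 28 min; less 45 min break → 4 h 43 min
Fri: 11:16–15:54 = 4 h 38 min; less 45 min break → 3 h 53 min
Sat: 05:41–14:22 = 8 h 41 min; less 45 min break → 7 h 56 min
Sun: 09:56–21:43 = 11 h 47 min; less 45 min break → 11 h 2 min
Total: 8 h 4 min + 4 h 43 min + 3 h 53 min + 7 h 56 min + 11 h 2 min = 35 h 38 min.

35.63 hours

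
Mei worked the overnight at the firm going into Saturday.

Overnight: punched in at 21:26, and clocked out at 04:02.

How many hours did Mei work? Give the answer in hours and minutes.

6 h 36 min

Overnight: 21:26 → midnight = 2 h 34 min; midnight → 04:02 = 4 h 2 min; span 6 h 36 min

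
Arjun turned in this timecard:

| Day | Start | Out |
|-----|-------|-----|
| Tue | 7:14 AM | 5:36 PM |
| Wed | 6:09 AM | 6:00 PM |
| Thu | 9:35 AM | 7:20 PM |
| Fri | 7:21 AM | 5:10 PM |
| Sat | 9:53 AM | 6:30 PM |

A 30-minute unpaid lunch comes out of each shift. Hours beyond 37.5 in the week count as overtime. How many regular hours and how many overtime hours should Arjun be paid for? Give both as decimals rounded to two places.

Regular 37.50 hours, overtime 10.40 hours

Tue: 7:14 AM–5:36 PM = 10 h 22 min; less 30 min break → 9 h 52 min
Wed: 6:09 AM–6:00 PM = 11 h 51 min; less 30 min break → 11 h 21 min
Thu: 9:35 AM–7:20 PM = 9 h 45 min; less 30 min break → 9 h 15 min
Fri: 7:21 AM–5:10 PM = 9 h 49 min; less 30 min break → 9 h 19 min
Sat: 9:53 AM–6:30 PM = 8 h 37 min; less 30 min break → 8 h 7 min
Total worked: 47 h 54 min = 47.90 h.
Threshold 37.5 h → overtime 10 h 24 min, regular 37 h 30 min.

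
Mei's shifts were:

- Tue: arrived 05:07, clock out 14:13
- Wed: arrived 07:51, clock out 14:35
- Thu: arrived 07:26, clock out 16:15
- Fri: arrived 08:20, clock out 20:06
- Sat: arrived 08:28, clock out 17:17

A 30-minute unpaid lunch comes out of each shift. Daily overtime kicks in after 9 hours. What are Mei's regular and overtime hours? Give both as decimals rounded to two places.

Regular 40.47 hours, overtime 2.27 hours

Tue: 05:07–14:13 = 9 h 6 min; less 30 min break → 8 h 36 min
Wed: 07:51–14:35 = 6 h 44 min; less 30 min break → 6 h 14 min
Thu: 07:26–16:15 = 8 h 49 min; less 30 min break → 8 h 19 min
Fri: 08:20–20:06 = 11 h 46 min; less 30 min break → 11 h 16 min
Sat: 08:28–17:17 = 8 h 49 min; less 30 min break → 8 h 19 min
Tue reg 8 h 36 min / OT 0 h 0 min; Wed reg 6 h 14 min / OT 0 h 0 min; Thu reg 8 h 19 min / OT 0 h 0 min; Fri reg 9 h 0 min / OT 2 h 16 min; Sat reg 8 h 19 min / OT 0 h 0 min.
Totals: regular 40 h 28 min, overtime 2 h 16 min.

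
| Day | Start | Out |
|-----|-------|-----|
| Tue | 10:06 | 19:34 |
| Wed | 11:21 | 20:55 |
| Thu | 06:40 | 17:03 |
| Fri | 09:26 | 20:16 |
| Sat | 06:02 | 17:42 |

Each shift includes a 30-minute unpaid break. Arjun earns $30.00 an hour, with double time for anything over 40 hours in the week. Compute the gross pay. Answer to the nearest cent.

$1765.00

Tue: 10:06–19:34 = 9 h 28 min; less 30 min break → 8 h 58 min
Wed: 11:21–20:55 = 9 h 34 min; less 30 min break → 9 h 4 min
Thu: 06:40–17:03 = 10 h 23 min; less 30 min break → 9 h 53 min
Fri: 09:26–20:16 = 10 h 50 min; less 30 min break → 10 h 20 min
Sat: 06:02–17:42 = 11 h 40 min; less 30 min break → 11 h 10 min
Total worked: 49 h 25 min = 2965 min.
Regular 40 h 0 min = 2400 min at $30.00/h; overtime 9 h 25 min = 565 min at $60.00/h.
Pay = (2400 × $30.00 + 565 × $60.00) ÷ 60 = $1765.00.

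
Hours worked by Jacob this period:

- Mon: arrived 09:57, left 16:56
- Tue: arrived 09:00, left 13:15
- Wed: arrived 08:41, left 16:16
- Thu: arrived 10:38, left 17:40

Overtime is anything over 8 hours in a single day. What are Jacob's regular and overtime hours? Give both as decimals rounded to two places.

Regular 25.85 hours, overtime 0.00 hours

Mon: 09:57–16:56 = 6 h 59 min
Tue: 09:00–13:15 = 4 h 15 min
Wed: 08:41–16:16 = 7 h 35 min
Thu: 10:38–17:40 = 7 h 2 min
Mon reg 6 h 59 min / OT 0 h 0 min; Tue reg 4 h 15 min / OT 0 h 0 min; Wed reg 7 h 35 min / OT 0 h 0 min; Thu reg 7 h 2 min / OT 0 h 0 min.
Totals: regular 25 h 51 min, overtime 0 h 0 min.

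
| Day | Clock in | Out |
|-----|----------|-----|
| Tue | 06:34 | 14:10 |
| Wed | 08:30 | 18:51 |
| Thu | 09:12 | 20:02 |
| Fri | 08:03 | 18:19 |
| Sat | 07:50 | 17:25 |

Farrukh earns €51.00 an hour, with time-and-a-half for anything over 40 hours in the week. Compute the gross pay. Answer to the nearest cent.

Tue: 06:34–14:10 = 7 h 36 min
Wed: 08:30–18:51 = 10 h 21 min
Thu: 09:12–20:02 = 10 h 50 min
Fri: 08:03–18:19 = 10 h 16 min
Sat: 07:50–17:25 = 9 h 35 min
Total worked: 48 h 38 min = 2918 min.
Regular 40 h 0 min = 2400 min at €51.00/h; overtime 8 h 38 min = 518 min at €76.50/h.
Pay = (2400 × €51.00 + 518 × €76.50) ÷ 60 = €2700.45.

€2700.45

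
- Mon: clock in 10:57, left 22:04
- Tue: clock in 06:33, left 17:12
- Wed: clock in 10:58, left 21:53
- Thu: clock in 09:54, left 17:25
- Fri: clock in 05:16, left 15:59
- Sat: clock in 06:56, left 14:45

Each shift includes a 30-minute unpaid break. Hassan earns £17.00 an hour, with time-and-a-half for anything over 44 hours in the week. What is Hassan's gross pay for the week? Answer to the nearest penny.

Mon: 10:57–22:04 = 11 h 7 min; less 30 min break → 10 h 37 min
Tue: 06:33–17:12 = 10 h 39 min; less 30 min break → 10 h 9 min
Wed: 10:58–21:53 = 10 h 55 min; less 30 min break → 10 h 25 min
Thu: 09:54–17:25 = 7 h 31 min; less 30 min break → 7 h 1 min
Fri: 05:16–15:59 = 10 h 43 min; less 30 min break → 10 h 13 min
Sat: 06:56–14:45 = 7 h 49 min; less 30 min break → 7 h 19 min
Total worked: 55 h 44 min = 3344 min.
Regular 44 h 0 min = 2640 min at £17.00/h; overtime 11 h 44 min = 704 min at £25.50/h.
Pay = (2640 × £17.00 + 704 × £25.50) ÷ 60 = £1047.20.

£1047.20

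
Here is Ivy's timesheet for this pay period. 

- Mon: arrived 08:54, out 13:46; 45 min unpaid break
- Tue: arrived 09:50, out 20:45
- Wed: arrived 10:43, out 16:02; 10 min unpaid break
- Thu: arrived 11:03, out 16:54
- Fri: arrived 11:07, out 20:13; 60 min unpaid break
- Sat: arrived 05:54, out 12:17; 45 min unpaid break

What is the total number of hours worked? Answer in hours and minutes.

39 h 46 min

Mon: 08:54–13:46 = 4 h 52 min; less 45 min break → 4 h 7 min
Tue: 09:50–20:45 = 10 h 55 min
Wed: 10:43–16:02 = 5 h 19 min; less 10 min break → 5 h 9 min
Thu: 11:03–16:54 = 5 h 51 min
Fri: 11:07–20:13 = 9 h 6 min; less 60 min break → 8 h 6 min
Sat: 05:54–12:17 = 6 h 23 min; less 45 min break → 5 h 38 min
Total: 4 h 7 min + 10 h 55 min + 5 h 9 min + 5 h 51 min + 8 h 6 min + 5 h 38 min = 39 h 46 min.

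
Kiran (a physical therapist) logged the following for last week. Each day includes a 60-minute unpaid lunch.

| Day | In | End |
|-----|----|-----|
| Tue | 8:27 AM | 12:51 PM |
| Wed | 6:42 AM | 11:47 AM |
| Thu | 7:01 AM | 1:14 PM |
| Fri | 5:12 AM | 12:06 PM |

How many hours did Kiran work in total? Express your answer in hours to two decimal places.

Tue: 8:27 AM–12:51 PM = 4 h 24 min; less 60 min break → 3 h 24 min
Wed: 6:42 AM–11:47 AM = 5 h 5 min; less 60 min break → 4 h 5 min
Thu: 7:01 AM–1:14 PM = 6 h 13 min; less 60 min break → 5 h 13 min
Fri: 5:12 AM–12:06 PM = 6 h 54 min; less 60 min break → 5 h 54 min
Total: 3 h 24 min + 4 h 5 min + 5 h 13 min + 5 h 54 min = 18 h 36 min.

18.60 hours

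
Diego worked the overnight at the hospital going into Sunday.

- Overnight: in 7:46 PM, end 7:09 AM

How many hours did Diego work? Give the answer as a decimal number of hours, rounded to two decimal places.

Overnight: 7:46 PM → midnight = 4 h 14 min; midnight → 7:09 AM = 7 h 9 min; span 11 h 23 min

11.38 hours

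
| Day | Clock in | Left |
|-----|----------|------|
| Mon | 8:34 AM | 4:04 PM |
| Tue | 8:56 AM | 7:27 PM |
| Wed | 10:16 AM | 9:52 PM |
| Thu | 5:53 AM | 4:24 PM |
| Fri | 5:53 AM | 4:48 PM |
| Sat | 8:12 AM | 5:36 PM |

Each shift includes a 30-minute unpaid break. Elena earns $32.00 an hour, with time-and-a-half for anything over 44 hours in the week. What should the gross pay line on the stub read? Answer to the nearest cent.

$2053.60

Mon: 8:34 AM–4:04 PM = 7 h 30 min; less 30 min break → 7 h 0 min
Tue: 8:56 AM–7:27 PM = 10 h 31 min; less 30 min break → 10 h 1 min
Wed: 10:16 AM–9:52 PM = 11 h 36 min; less 30 min break → 11 h 6 min
Thu: 5:53 AM–4:24 PM = 10 h 31 min; less 30 min break → 10 h 1 min
Fri: 5:53 AM–4:48 PM = 10 h 55 min; less 30 min break → 10 h 25 min
Sat: 8:12 AM–5:36 PM = 9 h 24 min; less 30 min break → 8 h 54 min
Total worked: 57 h 27 min = 3447 min.
Regular 44 h 0 min = 2640 min at $32.00/h; overtime 13 h 27 min = 807 min at $48.00/h.
Pay = (2640 × $32.00 + 807 × $48.00) ÷ 60 = $2053.60.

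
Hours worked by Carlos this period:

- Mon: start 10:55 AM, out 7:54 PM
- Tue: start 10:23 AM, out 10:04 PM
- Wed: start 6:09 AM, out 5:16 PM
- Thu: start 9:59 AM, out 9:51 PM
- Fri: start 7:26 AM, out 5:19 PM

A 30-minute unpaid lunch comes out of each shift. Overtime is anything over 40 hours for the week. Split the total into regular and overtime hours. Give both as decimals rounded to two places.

Mon: 10:55 AM–7:54 PM = 8 h 59 min; less 30 min break → 8 h 29 min
Tue: 10:23 AM–10:04 PM = 11 h 41 min; less 30 min break → 11 h 11 min
Wed: 6:09 AM–5:16 PM = 11 h 7 min; less 30 min break → 10 h 37 min
Thu: 9:59 AM–9:51 PM = 11 h 52 min; less 30 min break → 11 h 22 min
Fri: 7:26 AM–5:19 PM = 9 h 53 min; less 30 min break → 9 h 23 min
Total worked: 51 h 2 min = 51.03 h.
Threshold 40 h → overtime 11 h 2 min, regular 40 h 0 min.

Regular 40.00 hours, overtime 11.03 hours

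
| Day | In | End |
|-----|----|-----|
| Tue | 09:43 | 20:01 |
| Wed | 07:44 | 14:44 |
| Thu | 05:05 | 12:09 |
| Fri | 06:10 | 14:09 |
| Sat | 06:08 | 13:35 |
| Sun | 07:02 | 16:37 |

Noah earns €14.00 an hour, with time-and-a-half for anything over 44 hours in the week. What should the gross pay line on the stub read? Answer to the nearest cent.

€729.05

Tue: 09:43–20:01 = 10 h 18 min
Wed: 07:44–14:44 = 7 h 0 min
Thu: 05:05–12:09 = 7 h 4 min
Fri: 06:10–14:09 = 7 h 59 min
Sat: 06:08–13:35 = 7 h 27 min
Sun: 07:02–16:37 = 9 h 35 min
Total worked: 49 h 23 min = 2963 min.
Regular 44 h 0 min = 2640 min at €14.00/h; overtime 5 h 23 min = 323 min at €21.00/h.
Pay = (2640 × €14.00 + 323 × €21.00) ÷ 60 = €729.05.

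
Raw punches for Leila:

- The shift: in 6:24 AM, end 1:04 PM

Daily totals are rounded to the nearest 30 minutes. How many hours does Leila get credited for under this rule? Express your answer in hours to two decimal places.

The shift: 6:24 AM–1:04 PM = 6 h 40 min → rounds to 6 h 30 min

6.50 hours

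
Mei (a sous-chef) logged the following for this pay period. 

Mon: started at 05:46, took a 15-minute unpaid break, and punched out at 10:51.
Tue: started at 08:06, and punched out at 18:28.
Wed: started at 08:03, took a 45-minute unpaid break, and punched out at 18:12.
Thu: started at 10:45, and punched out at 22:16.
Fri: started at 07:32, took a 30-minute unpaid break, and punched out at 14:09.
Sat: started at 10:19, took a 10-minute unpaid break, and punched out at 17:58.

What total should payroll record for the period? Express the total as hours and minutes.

Mon: 05:46–10:51 = 5 h 5 min; less 15 min break → 4 h 50 min
Tue: 08:06–18:28 = 10 h 22 min
Wed: 08:03–18:12 = 10 h 9 min; less 45 min break → 9 h 24 min
Thu: 10:45–22:16 = 11 h 31 min
Fri: 07:32–14:09 = 6 h 37 min; less 30 min break → 6 h 7 min
Sat: 10:19–17:58 = 7 h 39 min; less 10 min break → 7 h 29 min
Total: 4 h 50 min + 10 h 22 min + 9 h 24 min + 11 h 31 min + 6 h 7 min + 7 h 29 min = 49 h 43 min.

49 h 43 min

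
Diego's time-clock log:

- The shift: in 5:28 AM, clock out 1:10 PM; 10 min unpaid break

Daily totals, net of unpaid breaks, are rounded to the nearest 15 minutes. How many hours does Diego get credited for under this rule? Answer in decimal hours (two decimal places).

7.50 hours

The shift: 5:28 AM–1:10 PM = 7 h 42 min − 10 min = 7 h 32 min → rounds to 7 h 30 min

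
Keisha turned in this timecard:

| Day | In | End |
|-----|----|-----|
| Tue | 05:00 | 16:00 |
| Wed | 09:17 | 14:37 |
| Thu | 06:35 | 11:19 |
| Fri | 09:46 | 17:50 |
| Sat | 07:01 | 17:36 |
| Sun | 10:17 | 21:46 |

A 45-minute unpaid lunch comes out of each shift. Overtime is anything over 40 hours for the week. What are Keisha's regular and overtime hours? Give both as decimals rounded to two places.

Tue: 05:00–16:00 = 11 h 0 min; less 45 min break → 10 h 15 min
Wed: 09:17–14:37 = 5 h 20 min; less 45 min break → 4 h 35 min
Thu: 06:35–11:19 = 4 h 44 min; less 45 min break → 3 h 59 min
Fri: 09:46–17:50 = 8 h 4 min; less 45 min break → 7 h 19 min
Sat: 07:01–17:36 = 10 h 35 min; less 45 min break → 9 h 50 min
Sun: 10:17–21:46 = 11 h 29 min; less 45 min break → 10 h 44 min
Total worked: 46 h 42 min = 46.70 h.
Threshold 40 h → overtime 6 h 42 min, regular 40 h 0 min.

Regular 40.00 hours, overtime 6.70 hours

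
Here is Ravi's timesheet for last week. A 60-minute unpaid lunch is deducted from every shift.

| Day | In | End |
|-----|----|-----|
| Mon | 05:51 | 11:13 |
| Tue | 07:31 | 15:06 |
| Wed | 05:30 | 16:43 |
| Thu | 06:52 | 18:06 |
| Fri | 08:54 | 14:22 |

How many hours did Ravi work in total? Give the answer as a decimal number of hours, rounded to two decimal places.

35.87 hours

Mon: 05:51–11:13 = 5 h 22 min; less 60 min break → 4 h 22 min
Tue: 07:31–15:06 = 7 h 35 min; less 60 min break → 6 h 35 min
Wed: 05:30–16:43 = 11 h 13 min; less 60 min break → 10 h 13 min
Thu: 06:52–18:06 = 11 h 14 min; less 60 min break → 10 h 14 min
Fri: 08:54–14:22 = 5 h 28 min; less 60 min break → 4 h 28 min
Total: 4 h 22 min + 6 h 35 min + 10 h 13 min + 10 h 14 min + 4 h 28 min = 35 h 52 min.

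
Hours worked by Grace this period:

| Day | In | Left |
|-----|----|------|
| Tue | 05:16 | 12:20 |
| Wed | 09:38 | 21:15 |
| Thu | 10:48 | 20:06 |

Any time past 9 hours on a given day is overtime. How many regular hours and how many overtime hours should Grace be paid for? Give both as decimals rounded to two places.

Regular 25.07 hours, overtime 2.92 hours

Tue: 05:16–12:20 = 7 h 4 min
Wed: 09:38–21:15 = 11 h 37 min
Thu: 10:48–20:06 = 9 h 18 min
Tue reg 7 h 4 min / OT 0 h 0 min; Wed reg 9 h 0 min / OT 2 h 37 min; Thu reg 9 h 0 min / OT 0 h 18 min.
Totals: regular 25 h 4 min, overtime 2 h 55 min.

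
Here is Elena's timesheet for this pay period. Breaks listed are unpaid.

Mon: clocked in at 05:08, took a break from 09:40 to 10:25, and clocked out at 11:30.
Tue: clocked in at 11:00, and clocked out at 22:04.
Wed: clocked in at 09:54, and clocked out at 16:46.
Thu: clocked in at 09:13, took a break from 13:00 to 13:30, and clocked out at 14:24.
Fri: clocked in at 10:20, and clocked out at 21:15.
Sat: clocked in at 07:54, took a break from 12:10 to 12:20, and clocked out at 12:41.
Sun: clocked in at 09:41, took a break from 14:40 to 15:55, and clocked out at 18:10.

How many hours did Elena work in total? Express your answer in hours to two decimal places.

51.00 hours

Mon: 05:08–11:30 = 6 h 22 min; less 45 min break → 5 h 37 min
Tue: 11:00–22:04 = 11 h 4 min
Wed: 09:54–16:46 = 6 h 52 min
Thu: 09:13–14:24 = 5 h 11 min; less 30 min break → 4 h 41 min
Fri: 10:20–21:15 = 10 h 55 min
Sat: 07:54–12:41 = 4 h 47 min; less 10 min break → 4 h 37 min
Sun: 09:41–18:10 = 8 h 29 min; less 75 min break → 7 h 14 min
Total: 5 h 37 min + 11 h 4 min + 6 h 52 min + 4 h 41 min + 10 h 55 min + 4 h 37 min + 7 h 14 min = 51 h 0 min.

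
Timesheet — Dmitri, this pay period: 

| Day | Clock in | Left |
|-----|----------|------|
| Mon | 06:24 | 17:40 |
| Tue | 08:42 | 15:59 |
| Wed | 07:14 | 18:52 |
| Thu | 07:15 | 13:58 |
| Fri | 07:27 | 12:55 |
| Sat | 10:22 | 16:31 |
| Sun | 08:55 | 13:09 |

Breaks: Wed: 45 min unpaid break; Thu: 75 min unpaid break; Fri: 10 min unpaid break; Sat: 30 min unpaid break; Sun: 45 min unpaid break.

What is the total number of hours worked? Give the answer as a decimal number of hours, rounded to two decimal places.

49.33 hours

Mon: 06:24–17:40 = 11 h 16 min
Tue: 08:42–15:59 = 7 h 17 min
Wed: 07:14–18:52 = 11 h 38 min; less 45 min break → 10 h 53 min
Thu: 07:15–13:58 = 6 h 43 min; less 75 min break → 5 h 28 min
Fri: 07:27–12:55 = 5 h 28 min; less 10 min break → 5 h 18 min
Sat: 10:22–16:31 = 6 h 9 min; less 30 min break → 5 h 39 min
Sun: 08:55–13:09 = 4 h 14 min; less 45 min break → 3 h 29 min
Total: 11 h 16 min + 7 h 17 min + 10 h 53 min + 5 h 28 min + 5 h 18 min + 5 h 39 min + 3 h 29 min = 49 h 20 min.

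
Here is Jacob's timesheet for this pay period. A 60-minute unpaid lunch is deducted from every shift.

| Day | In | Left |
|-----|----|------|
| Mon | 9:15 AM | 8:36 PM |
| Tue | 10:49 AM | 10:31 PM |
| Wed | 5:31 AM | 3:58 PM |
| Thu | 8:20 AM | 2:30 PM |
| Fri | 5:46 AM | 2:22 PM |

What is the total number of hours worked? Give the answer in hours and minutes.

43 h 16 min

Mon: 9:15 AM–8:36 PM = 11 h 21 min; less 60 min break → 10 h 21 min
Tue: 10:49 AM–10:31 PM = 11 h 42 min; less 60 min break → 10 h 42 min
Wed: 5:31 AM–3:58 PM = 10 h 27 min; less 60 min break → 9 h 27 min
Thu: 8:20 AM–2:30 PM = 6 h 10 min; less 60 min break → 5 h 10 min
Fri: 5:46 AM–2:22 PM = 8 h 36 min; less 60 min break → 7 h 36 min
Total: 10 h 21 min + 10 h 42 min + 9 h 27 min + 5 h 10 min + 7 h 36 min = 43 h 16 min.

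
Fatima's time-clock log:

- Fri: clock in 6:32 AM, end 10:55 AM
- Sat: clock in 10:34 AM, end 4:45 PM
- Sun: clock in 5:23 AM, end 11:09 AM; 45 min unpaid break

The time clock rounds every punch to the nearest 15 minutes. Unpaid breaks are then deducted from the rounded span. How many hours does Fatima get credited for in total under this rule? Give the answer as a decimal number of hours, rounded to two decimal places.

Fri: in 6:32 AM→6:30 AM, out 10:55 AM→11:00 AM; 4 h 30 min
Sat: in 10:34 AM→10:30 AM, out 4:45 PM→4:45 PM; 6 h 15 min
Sun: in 5:23 AM→5:30 AM, out 11:09 AM→11:15 AM; 5 h 45 min − 45 min = 5 h 0 min
Total credited: 15 h 45 min.

15.75 hours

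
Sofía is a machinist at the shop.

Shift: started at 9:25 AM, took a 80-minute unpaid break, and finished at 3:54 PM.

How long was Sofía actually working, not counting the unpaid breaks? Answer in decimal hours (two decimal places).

Shift: 9:25 AM–3:54 PM = 6 h 29 min; less 80 min break → 5 h 9 min

5.15 hours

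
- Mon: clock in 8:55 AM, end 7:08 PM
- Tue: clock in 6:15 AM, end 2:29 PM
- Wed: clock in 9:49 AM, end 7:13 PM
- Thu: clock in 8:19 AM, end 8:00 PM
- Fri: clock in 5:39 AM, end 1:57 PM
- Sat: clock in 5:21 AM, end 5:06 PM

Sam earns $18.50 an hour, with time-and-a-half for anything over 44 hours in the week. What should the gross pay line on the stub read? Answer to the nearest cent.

$1246.44

Mon: 8:55 AM–7:08 PM = 10 h 13 min
Tue: 6:15 AM–2:29 PM = 8 h 14 min
Wed: 9:49 AM–7:13 PM = 9 h 24 min
Thu: 8:19 AM–8:00 PM = 11 h 41 min
Fri: 5:39 AM–1:57 PM = 8 h 18 min
Sat: 5:21 AM–5:06 PM = 11 h 45 min
Total worked: 59 h 35 min = 3575 min.
Regular 44 h 0 min = 2640 min at $18.50/h; overtime 15 h 35 min = 935 min at $27.75/h.
Pay = (2640 × $18.50 + 935 × $27.75) ÷ 60 = $1246.44.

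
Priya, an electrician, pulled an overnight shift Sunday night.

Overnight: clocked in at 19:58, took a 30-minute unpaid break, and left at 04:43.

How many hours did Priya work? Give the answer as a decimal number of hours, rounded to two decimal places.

Overnight: 19:58 → midnight = 4 h 2 min; midnight → 04:43 = 4 h 43 min; span 8 h 45 min; less 30 min break → 8 h 15 min

8.25 hours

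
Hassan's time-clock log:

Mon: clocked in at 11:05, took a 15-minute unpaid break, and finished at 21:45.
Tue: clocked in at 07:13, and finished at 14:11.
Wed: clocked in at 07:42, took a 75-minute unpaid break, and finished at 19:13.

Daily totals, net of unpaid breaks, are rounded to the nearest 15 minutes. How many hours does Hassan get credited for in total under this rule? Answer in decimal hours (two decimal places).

27.75 hours

Mon: 11:05–21:45 = 10 h 40 min − 15 min = 10 h 25 min → rounds to 10 h 30 min
Tue: 07:13–14:11 = 6 h 58 min → rounds to 7 h 0 min
Wed: 07:42–19:13 = 11 h 31 min − 75 min = 10 h 16 min → rounds to 10 h 15 min
Total credited: 27 h 45 min.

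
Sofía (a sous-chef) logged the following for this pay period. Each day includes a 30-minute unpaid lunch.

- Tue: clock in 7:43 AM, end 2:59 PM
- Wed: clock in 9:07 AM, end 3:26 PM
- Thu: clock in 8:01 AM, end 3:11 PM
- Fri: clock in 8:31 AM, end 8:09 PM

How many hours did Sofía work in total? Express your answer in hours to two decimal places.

30.38 hours

Tue: 7:43 AM–2:59 PM = 7 h 16 min; less 30 min break → 6 h 46 min
Wed: 9:07 AM–3:26 PM = 6 h 19 min; less 30 min break → 5 h 49 min
Thu: 8:01 AM–3:11 PM = 7 h 10 min; less 30 min break → 6 h 40 min
Fri: 8:31 AM–8:09 PM = 11 h 38 min; less 30 min break → 11 h 8 min
Total: 6 h 46 min + 5 h 49 min + 6 h 40 min + 11 h 8 min = 30 h 23 min.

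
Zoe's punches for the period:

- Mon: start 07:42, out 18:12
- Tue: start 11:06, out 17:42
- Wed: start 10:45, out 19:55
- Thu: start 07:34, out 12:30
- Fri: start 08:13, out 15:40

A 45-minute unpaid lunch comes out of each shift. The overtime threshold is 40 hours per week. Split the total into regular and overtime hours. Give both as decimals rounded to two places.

Mon: 07:42–18:12 = 10 h 30 min; less 45 min break → 9 h 45 min
Tue: 11:06–17:42 = 6 h 36 min; less 45 min break → 5 h 51 min
Wed: 10:45–19:55 = 9 h 10 min; less 45 min break → 8 h 25 min
Thu: 07:34–12:30 = 4 h 56 min; less 45 min break → 4 h 11 min
Fri: 08:13–15:40 = 7 h 27 min; less 45 min break → 6 h 42 min
Total worked: 34 h 54 min = 34.90 h.
Threshold 40 h → overtime 0 h 0 min, regular 34 h 54 min.

Regular 34.90 hours, overtime 0.00 hours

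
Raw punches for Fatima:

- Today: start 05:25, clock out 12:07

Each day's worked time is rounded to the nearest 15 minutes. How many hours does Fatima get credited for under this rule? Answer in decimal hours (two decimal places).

Today: 05:25–12:07 = 6 h 42 min → rounds to 6 h 45 min

6.75 hours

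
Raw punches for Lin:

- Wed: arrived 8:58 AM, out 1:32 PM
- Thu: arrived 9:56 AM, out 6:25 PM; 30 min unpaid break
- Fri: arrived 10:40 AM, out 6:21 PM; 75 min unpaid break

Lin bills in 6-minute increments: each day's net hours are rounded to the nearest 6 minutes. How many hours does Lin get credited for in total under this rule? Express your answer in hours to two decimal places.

Wed: 8:58 AM–1:32 PM = 4 h 34 min → rounds to 4 h 36 min
Thu: 9:56 AM–6:25 PM = 8 h 29 min − 30 min = 7 h 59 min → rounds to 8 h 0 min
Fri: 10:40 AM–6:21 PM = 7 h 41 min − 75 min = 6 h 26 min → rounds to 6 h 24 min
Total credited: 19 h 0 min.

19.00 hours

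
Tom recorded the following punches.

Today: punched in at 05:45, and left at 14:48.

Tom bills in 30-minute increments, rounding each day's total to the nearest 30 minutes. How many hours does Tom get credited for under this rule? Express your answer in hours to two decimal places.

9.00 hours

Today: 05:45–14:48 = 9 h 3 min → rounds to 9 h 0 min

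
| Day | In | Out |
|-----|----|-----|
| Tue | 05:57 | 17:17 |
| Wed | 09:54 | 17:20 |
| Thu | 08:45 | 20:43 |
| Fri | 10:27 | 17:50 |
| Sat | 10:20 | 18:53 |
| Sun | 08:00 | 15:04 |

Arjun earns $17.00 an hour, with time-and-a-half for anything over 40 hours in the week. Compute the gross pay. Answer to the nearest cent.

$1030.20

Tue: 05:57–17:17 = 11 h 20 min
Wed: 09:54–17:20 = 7 h 26 min
Thu: 08:45–20:43 = 11 h 58 min
Fri: 10:27–17:50 = 7 h 23 min
Sat: 10:20–18:53 = 8 h 33 min
Sun: 08:00–15:04 = 7 h 4 min
Total worked: 53 h 44 min = 3224 min.
Regular 40 h 0 min = 2400 min at $17.00/h; overtime 13 h 44 min = 824 min at $25.50/h.
Pay = (2400 × $17.00 + 824 × $25.50) ÷ 60 = $1030.20.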